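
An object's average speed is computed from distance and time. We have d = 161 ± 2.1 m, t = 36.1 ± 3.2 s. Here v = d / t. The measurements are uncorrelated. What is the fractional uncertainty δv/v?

v is a product of powers, so relative uncertainties combine in quadrature:
  (1·δd/d)² = (1×0.0130)² = 0.000170;  (-1·δt/t)² = (-1×0.0886)² = 0.00786
δv/v = √(0.00803) = 0.0896

0.0896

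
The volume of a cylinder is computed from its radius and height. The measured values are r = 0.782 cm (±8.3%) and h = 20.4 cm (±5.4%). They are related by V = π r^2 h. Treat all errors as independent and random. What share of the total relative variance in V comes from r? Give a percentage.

(δV/V)² = (2·δr/r)² + (1·δh/h)²
  r term: (2×0.0830)² = 0.0276
  h term: (1×0.0540)² = 0.00292
Total = 0.0305. Share from r = 0.0276/0.0305 = 0.904.

90.4%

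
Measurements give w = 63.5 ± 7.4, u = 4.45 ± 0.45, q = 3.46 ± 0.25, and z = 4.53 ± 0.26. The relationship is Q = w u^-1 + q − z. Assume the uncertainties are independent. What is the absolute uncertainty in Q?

Let p = w·u^-1 = 14.3. δp/p = √((1·δw/w)² + (-1·δu/u)²) = √(0.0136 + 0.0102) = 0.154, so δp = 2.20.
Q = p + q − z: δQ = √(δp² + δq² + δz²) = √(4.85 + 0.0625 + 0.0676) = 2.23

2.23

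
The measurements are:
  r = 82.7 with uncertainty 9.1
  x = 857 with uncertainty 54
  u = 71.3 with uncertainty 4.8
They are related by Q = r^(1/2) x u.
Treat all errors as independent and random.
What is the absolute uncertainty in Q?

59700

Relative error in a monomial: (δQ/Q)² = Σ (nᵢ · δxᵢ/xᵢ)².
  (½·δr/r)² = (0.5×0.110)² = 0.00303;  (1·δx/x)² = (1×0.0630)² = 0.00397;  (1·δu/u)² = (1×0.0673)² = 0.00453
δQ/Q = √(0.0115) = 0.107
Q = 5.56e+05, so δQ = 0.107 × 5.56e+05 = 59700.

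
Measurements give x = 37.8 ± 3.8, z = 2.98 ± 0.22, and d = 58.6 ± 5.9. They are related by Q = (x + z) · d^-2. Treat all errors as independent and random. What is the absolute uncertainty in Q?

0.00264

Let u = x + z = 40.8. δu = √(δx² + δz²) = √(14.4 + 0.0484) = 3.81, so δu/u = 0.0933.
Q is then a monomial in u, d:
δQ/Q = √((δu/u)² + (-2·δd/d)²) = √(0.00871 + 0.0405) = 0.222
Q = 0.0119, so δQ = 0.222 × 0.0119 = 0.00264.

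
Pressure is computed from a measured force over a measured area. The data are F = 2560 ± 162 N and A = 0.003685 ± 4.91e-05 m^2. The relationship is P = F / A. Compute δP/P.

P is a product of powers, so relative uncertainties combine in quadrature:
  (1·δF/F)² = (1×0.0633)² = 0.00400;  (-1·δA/A)² = (-1×0.0133)² = 0.000178
δP/P = √(0.00418) = 0.0647

0.0647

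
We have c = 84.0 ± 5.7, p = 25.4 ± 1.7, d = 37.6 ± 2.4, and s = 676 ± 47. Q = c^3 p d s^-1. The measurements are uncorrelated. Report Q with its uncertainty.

Since Q is a product/quotient, work with relative uncertainties:
  (3·δc/c)² = (3×0.0679)² = 0.0414;  (1·δp/p)² = (1×0.0669)² = 0.00448;  (1·δd/d)² = (1×0.0638)² = 0.00407;  (-1·δs/s)² = (-1×0.0695)² = 0.00483
δQ/Q = √(0.0548) = 0.234
Q = 8.37e+05, so δQ = 0.234 × 8.37e+05 = 1.96e+05.

(8.37 ± 1.96) × 10^5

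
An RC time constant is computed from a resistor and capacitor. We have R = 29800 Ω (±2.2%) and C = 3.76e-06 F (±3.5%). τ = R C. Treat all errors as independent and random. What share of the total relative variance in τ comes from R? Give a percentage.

(δτ/τ)² = (1·δR/R)² + (1·δC/C)²
  R term: (1×0.0220)² = 0.000484
  C term: (1×0.0350)² = 0.00123
Total = 0.00171. Share from R = 0.000484/0.00171 = 0.283.

28.3%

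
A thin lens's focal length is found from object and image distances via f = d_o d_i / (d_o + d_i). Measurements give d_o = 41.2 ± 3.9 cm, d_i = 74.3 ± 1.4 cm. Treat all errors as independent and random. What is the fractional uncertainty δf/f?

0.0613

∂f/∂d_o = (d_i/(d_o+d_i))² = 0.414;  ∂f/∂d_i = (d_o/(d_o+d_i))² = 0.127
δf = √((∂f/∂d_o · δd_o)² + (∂f/∂d_i · δd_i)²) = √(2.60 + 0.0317) = 1.62 cm
f = 26.5 cm, so δf/f = 1.62/26.5 = 0.0613.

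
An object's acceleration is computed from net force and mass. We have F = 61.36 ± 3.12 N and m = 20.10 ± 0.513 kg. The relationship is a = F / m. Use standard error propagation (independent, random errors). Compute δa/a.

Since a is a product/quotient, work with relative uncertainties:
  (1·δF/F)² = (1×0.0508)² = 0.00259;  (-1·δm/m)² = (-1×0.0255)² = 0.000651
δa/a = √(0.00324) = 0.0569

0.0569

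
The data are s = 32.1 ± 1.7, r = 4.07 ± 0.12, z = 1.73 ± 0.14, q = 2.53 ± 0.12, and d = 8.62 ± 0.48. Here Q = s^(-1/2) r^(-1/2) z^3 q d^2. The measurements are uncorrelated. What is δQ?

For a monomial Q ∝ s^(-1/2), r^(-1/2), z^3, q, d^2, fractional errors add in quadrature:
  (−½·δs/s)² = (-0.5×0.0530)² = 0.000701;  (−½·δr/r)² = (-0.5×0.0295)² = 0.000217;  (3·δz/z)² = (3×0.0809)² = 0.0589;  (1·δq/q)² = (1×0.0474)² = 0.00225;  (2·δd/d)² = (2×0.0557)² = 0.0124
δQ/Q = √(0.0745) = 0.273
Q = 85.2, so δQ = 0.273 × 85.2 = 23.2.

23.2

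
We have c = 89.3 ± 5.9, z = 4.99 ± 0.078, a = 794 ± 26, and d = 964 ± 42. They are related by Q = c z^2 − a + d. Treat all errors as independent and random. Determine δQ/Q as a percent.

Let p = c·z^2 = 2220. δp/p = √((1·δc/c)² + (2·δz/z)²) = √(0.00437 + 0.000977) = 0.0731, so δp = 163.
Q = p − a + d: δQ = √(δp² + δa² + δd²) = √(26400 + 676 + 1760) = 170
Q = 2390, so δQ/Q = 170/2390 = 0.0710.

7.10%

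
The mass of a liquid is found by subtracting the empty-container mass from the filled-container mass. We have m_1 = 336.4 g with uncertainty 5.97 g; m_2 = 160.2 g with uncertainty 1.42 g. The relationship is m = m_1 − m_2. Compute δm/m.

0.0348

For a sum/difference, combine absolute errors in quadrature:
  (δm_1)² = 35.6;  (δm_2)² = 2.02
δm = √(37.7) = 6.14 g
m = 176.2 g, so δm/m = 6.14/176.2 = 0.0348.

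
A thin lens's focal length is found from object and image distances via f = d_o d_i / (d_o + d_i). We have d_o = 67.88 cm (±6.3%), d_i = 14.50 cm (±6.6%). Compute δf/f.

0.0555

∂f/∂d_o = (d_i/(d_o+d_i))² = 0.0310;  ∂f/∂d_i = (d_o/(d_o+d_i))² = 0.679
δf = √((∂f/∂d_o · δd_o)² + (∂f/∂d_i · δd_i)²) = √(0.0176 + 0.422) = 0.663 cm
f = 11.95 cm, so δf/f = 0.663/11.95 = 0.0555.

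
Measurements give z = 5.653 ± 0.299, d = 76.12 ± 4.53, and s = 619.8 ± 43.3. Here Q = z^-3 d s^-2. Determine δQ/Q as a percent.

Relative error in a monomial: (δQ/Q)² = Σ (nᵢ · δxᵢ/xᵢ)².
  (-3·δz/z)² = (-3×0.0529)² = 0.0252;  (1·δd/d)² = (1×0.0595)² = 0.00354;  (-2·δs/s)² = (-2×0.0699)² = 0.0195
δQ/Q = √(0.0482) = 0.220

22.0%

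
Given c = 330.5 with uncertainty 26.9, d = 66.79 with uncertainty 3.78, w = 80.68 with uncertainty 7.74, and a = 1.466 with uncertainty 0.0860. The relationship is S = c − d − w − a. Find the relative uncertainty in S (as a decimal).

0.156

Absolute uncertainties add in quadrature for a linear combination:
  (δc)² = 724;  (δd)² = 14.3;  (δw)² = 59.9;  (δa)² = 0.00740
δS = √(798) = 28.2
S = 181.6, so δS/S = 28.2/181.6 = 0.156.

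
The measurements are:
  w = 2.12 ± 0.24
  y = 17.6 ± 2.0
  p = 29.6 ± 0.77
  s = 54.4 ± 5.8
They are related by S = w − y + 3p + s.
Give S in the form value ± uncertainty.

128 ± 6.56

S is a linear combination, so absolute uncertainties add in quadrature:
  (δw)² = 0.0576;  (δy)² = 4.00;  (3·δp)² = 5.34;  (δs)² = 33.6
δS = √(43.0) = 6.56
S = 128.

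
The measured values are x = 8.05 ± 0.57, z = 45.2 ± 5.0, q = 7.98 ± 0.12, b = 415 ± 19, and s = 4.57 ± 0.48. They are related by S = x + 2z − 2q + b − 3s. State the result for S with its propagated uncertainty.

484 ± 21.5

Absolute uncertainties add in quadrature for a linear combination:
  (δx)² = 0.325;  (2·δz)² = 100;  (2·δq)² = 0.0576;  (δb)² = 361;  (3·δs)² = 2.07
δS = √(463) = 21.5
S = 484.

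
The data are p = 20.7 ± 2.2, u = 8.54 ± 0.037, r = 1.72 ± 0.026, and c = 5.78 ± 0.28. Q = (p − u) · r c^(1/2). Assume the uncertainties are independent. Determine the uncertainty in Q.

Let w = p − u = 12.2. δw = √(δp² + δu²) = √(4.84 + 0.00137) = 2.20, so δw/w = 0.181.
Q is then a monomial in w, r, c:
δQ/Q = √((δw/w)² + (1·δr/r)² + (½·δc/c)²) = √(0.0327 + 0.000229 + 0.000587) = 0.183
Q = 50.3, so δQ = 0.183 × 50.3 = 9.21.

9.21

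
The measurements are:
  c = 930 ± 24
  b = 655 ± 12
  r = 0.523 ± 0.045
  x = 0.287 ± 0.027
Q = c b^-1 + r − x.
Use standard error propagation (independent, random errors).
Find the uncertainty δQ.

Let p = c·b^-1 = 1.42. δp/p = √((1·δc/c)² + (-1·δb/b)²) = √(0.000666 + 0.000336) = 0.0316, so δp = 0.0449.
Q = p + r − x: δQ = √(δp² + δr² + δx²) = √(0.00202 + 0.00202 + 0.000729) = 0.0691

0.0691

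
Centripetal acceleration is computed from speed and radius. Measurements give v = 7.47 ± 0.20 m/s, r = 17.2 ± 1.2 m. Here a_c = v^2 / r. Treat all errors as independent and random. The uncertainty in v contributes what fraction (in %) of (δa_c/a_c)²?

37.1%

(δa_c/a_c)² = (2·δv/v)² + (-1·δr/r)²
  v term: (2×0.0268)² = 0.00287
  r term: (-1×0.0698)² = 0.00487
Total = 0.00773. Share from v = 0.00287/0.00773 = 0.371.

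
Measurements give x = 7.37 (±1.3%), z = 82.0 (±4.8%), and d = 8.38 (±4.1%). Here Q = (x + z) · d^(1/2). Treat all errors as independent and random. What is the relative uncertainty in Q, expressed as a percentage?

4.86%

Let u = x + z = 89.4. δu = √(δx² + δz²) = √(0.00918 + 15.5) = 3.94, so δu/u = 0.0441.
Q is then a monomial in u, d:
δQ/Q = √((δu/u)² + (½·δd/d)²) = √(0.00194 + 0.000420) = 0.0486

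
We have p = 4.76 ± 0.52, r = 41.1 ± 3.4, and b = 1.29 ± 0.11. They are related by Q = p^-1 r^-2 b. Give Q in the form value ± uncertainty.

Q is a product of powers, so relative uncertainties combine in quadrature:
  (-1·δp/p)² = (-1×0.109)² = 0.0119;  (-2·δr/r)² = (-2×0.0827)² = 0.0274;  (1·δb/b)² = (1×0.0853)² = 0.00727
δQ/Q = √(0.0466) = 0.216
Q = 0.000160, so δQ = 0.216 × 0.000160 = 3.46e-05.

(1.60 ± 0.346) × 10^-4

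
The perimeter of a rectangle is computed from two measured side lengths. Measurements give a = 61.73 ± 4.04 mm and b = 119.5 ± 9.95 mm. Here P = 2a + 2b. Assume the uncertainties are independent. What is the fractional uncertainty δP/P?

P is a linear combination, so absolute uncertainties add in quadrature:
  (2·δa)² = 65.3;  (2·δb)² = 396
δP = √(461) = 21.5 mm
P = 362.5 mm, so δP/P = 21.5/362.5 = 0.0593.

0.0593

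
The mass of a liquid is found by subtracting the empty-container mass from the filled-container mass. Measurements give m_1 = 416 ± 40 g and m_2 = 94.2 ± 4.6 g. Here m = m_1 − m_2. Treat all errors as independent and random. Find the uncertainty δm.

40.3 g

Sums and differences: (δm)² = Σ (cᵢ δxᵢ)².
  (δm_1)² = 1600;  (δm_2)² = 21.2
δm = √(1620) = 40.3 g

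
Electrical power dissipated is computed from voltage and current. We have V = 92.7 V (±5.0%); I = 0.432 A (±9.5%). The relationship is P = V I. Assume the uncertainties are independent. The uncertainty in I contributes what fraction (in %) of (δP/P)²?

78.3%

(δP/P)² = (1·δV/V)² + (1·δI/I)²
  V term: (1×0.0500)² = 0.00250
  I term: (1×0.0950)² = 0.00903
Total = 0.0115. Share from I = 0.00903/0.0115 = 0.783.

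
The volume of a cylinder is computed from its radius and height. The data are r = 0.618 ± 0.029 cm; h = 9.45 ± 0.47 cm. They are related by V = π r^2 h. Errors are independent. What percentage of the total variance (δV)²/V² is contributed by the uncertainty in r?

78.1%

(δV/V)² = (2·δr/r)² + (1·δh/h)²
  r term: (2×0.0469)² = 0.00881
  h term: (1×0.0497)² = 0.00247
Total = 0.0113. Share from r = 0.00881/0.0113 = 0.781.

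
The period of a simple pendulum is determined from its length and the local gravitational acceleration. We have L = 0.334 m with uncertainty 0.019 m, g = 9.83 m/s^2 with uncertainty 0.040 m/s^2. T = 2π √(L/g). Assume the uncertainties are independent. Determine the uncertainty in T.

Products/powers → add relative errors in quadrature, weighted by exponent:
  (½·δL/L)² = (0.5×0.0569)² = 0.000809;  (−½·δg/g)² = (-0.5×0.00407)² = 4.14e-06
δT/T = √(0.000813) = 0.0285
T = 1.16 s, so δT = 0.0285 × 1.16 = 0.0330 s.

0.0330 s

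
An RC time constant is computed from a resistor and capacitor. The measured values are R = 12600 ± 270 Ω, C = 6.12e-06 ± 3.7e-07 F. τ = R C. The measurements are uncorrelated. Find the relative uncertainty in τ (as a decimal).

0.0641

Each factor contributes (exponent × relative error)² to (δτ/τ)²:
  (1·δR/R)² = (1×0.0214)² = 0.000459;  (1·δC/C)² = (1×0.0605)² = 0.00366
δτ/τ = √(0.00411) = 0.0641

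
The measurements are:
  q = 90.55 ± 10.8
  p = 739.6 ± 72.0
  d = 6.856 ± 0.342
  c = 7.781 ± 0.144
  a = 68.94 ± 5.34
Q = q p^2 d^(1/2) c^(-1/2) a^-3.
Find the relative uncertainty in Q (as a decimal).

0.327

Q is a product of powers, so relative uncertainties combine in quadrature:
  (1·δq/q)² = (1×0.119)² = 0.0142;  (2·δp/p)² = (2×0.0973)² = 0.0379;  (½·δd/d)² = (0.5×0.0499)² = 0.000622;  (−½·δc/c)² = (-0.5×0.0185)² = 8.56e-05;  (-3·δa/a)² = (-3×0.0775)² = 0.0540
δQ/Q = √(0.107) = 0.327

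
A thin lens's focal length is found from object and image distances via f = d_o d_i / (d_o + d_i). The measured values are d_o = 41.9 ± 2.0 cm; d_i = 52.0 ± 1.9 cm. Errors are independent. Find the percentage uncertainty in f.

3.11%

∂f/∂d_o = (d_i/(d_o+d_i))² = 0.307;  ∂f/∂d_i = (d_o/(d_o+d_i))² = 0.199
δf = √((∂f/∂d_o · δd_o)² + (∂f/∂d_i · δd_i)²) = √(0.376 + 0.143) = 0.721 cm
f = 23.2 cm, so δf/f = 0.721/23.2 = 0.0311.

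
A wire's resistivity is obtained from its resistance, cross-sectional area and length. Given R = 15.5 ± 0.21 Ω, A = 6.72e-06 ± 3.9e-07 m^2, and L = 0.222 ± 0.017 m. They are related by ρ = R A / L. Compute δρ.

Products/powers → add relative errors in quadrature, weighted by exponent:
  (1·δR/R)² = (1×0.0135)² = 0.000184;  (1·δA/A)² = (1×0.0580)² = 0.00337;  (-1·δL/L)² = (-1×0.0766)² = 0.00586
δρ/ρ = √(0.00942) = 0.0970
ρ = 0.000469 Ω·m, so δρ = 0.0970 × 0.000469 = 4.55e-05 Ω·m.

4.55e-05 Ω·m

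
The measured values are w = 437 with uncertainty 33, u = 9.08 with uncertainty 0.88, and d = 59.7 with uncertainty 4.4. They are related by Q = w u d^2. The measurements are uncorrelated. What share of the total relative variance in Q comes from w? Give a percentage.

(δQ/Q)² = (1·δw/w)² + (1·δu/u)² + (2·δd/d)²
  w term: (1×0.0755)² = 0.00570
  u term: (1×0.0969)² = 0.00939
  d term: (2×0.0737)² = 0.0217
Total = 0.0368. Share from w = 0.00570/0.0368 = 0.155.

15.5%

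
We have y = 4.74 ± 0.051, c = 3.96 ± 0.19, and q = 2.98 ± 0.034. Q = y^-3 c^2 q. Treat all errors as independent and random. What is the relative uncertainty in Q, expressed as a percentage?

Since Q is a product/quotient, work with relative uncertainties:
  (-3·δy/y)² = (-3×0.0108)² = 0.00104;  (2·δc/c)² = (2×0.0480)² = 0.00921;  (1·δq/q)² = (1×0.0114)² = 0.000130
δQ/Q = √(0.0104) = 0.102

10.2%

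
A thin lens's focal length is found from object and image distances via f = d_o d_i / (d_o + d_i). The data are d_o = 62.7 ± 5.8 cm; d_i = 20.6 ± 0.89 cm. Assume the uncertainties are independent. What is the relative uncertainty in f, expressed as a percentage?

3.98%

∂f/∂d_o = (d_i/(d_o+d_i))² = 0.0612;  ∂f/∂d_i = (d_o/(d_o+d_i))² = 0.567
δf = √((∂f/∂d_o · δd_o)² + (∂f/∂d_i · δd_i)²) = √(0.126 + 0.254) = 0.617 cm
f = 15.5 cm, so δf/f = 0.617/15.5 = 0.0398.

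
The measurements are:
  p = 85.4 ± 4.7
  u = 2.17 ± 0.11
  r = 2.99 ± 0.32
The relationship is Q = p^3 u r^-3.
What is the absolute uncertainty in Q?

18400

Products/powers → add relative errors in quadrature, weighted by exponent:
  (3·δp/p)² = (3×0.0550)² = 0.0273;  (1·δu/u)² = (1×0.0507)² = 0.00257;  (-3·δr/r)² = (-3×0.107)² = 0.103
δQ/Q = √(0.133) = 0.365
Q = 50600, so δQ = 0.365 × 50600 = 18400.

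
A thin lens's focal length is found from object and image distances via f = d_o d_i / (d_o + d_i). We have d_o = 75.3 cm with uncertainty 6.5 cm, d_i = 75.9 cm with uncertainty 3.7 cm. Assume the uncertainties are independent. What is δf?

∂f/∂d_o = (d_i/(d_o+d_i))² = 0.252;  ∂f/∂d_i = (d_o/(d_o+d_i))² = 0.248
δf = √((∂f/∂d_o · δd_o)² + (∂f/∂d_i · δd_i)²) = √(2.68 + 0.842) = 1.88 cm

1.88 cm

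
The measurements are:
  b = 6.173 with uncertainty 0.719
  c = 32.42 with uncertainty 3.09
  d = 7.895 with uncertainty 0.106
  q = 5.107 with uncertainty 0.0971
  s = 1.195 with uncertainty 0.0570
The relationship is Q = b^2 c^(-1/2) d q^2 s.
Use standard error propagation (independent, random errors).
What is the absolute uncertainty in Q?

Each factor contributes (exponent × relative error)² to (δQ/Q)²:
  (2·δb/b)² = (2×0.116)² = 0.0543;  (−½·δc/c)² = (-0.5×0.0953)² = 0.00227;  (1·δd/d)² = (1×0.0134)² = 0.000180;  (2·δq/q)² = (2×0.0190)² = 0.00145;  (1·δs/s)² = (1×0.0477)² = 0.00228
δQ/Q = √(0.0604) = 0.246
Q = 1647, so δQ = 0.246 × 1647 = 405.

405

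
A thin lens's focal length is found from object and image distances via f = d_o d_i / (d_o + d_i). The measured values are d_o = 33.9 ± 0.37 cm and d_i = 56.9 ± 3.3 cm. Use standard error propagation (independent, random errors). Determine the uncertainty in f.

0.482 cm

∂f/∂d_o = (d_i/(d_o+d_i))² = 0.393;  ∂f/∂d_i = (d_o/(d_o+d_i))² = 0.139
δf = √((∂f/∂d_o · δd_o)² + (∂f/∂d_i · δd_i)²) = √(0.0211 + 0.212) = 0.482 cm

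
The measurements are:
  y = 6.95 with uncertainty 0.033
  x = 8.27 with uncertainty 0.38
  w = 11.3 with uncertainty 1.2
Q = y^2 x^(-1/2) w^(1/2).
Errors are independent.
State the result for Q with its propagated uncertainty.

56.5 ± 3.31

For a monomial Q ∝ y^2, x^(-1/2), w^(1/2), fractional errors add in quadrature:
  (2·δy/y)² = (2×0.00475)² = 9.02e-05;  (−½·δx/x)² = (-0.5×0.0459)² = 0.000528;  (½·δw/w)² = (0.5×0.106)² = 0.00282
δQ/Q = √(0.00344) = 0.0586
Q = 56.5, so δQ = 0.0586 × 56.5 = 3.31.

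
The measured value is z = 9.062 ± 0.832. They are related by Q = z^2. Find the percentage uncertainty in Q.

18.4%

For a monomial Q ∝ z^2, fractional errors add in quadrature:
  (2·δz/z)² = (2×0.0918)² = 0.0337
δQ/Q = √(0.0337) = 0.184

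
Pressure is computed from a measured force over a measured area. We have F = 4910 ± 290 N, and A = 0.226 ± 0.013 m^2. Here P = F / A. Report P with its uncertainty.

Products/powers → add relative errors in quadrature, weighted by exponent:
  (1·δF/F)² = (1×0.0591)² = 0.00349;  (-1·δA/A)² = (-1×0.0575)² = 0.00331
δP/P = √(0.00680) = 0.0824
P = 21700 Pa, so δP = 0.0824 × 21700 = 1790 Pa.

21700 ± 1790 Pa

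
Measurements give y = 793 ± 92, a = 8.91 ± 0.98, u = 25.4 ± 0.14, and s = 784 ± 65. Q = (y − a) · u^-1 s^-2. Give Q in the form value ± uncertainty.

Let w = y − a = 784. δw = √(δy² + δa²) = √(8460 + 0.960) = 92.0, so δw/w = 0.117.
Q is then a monomial in w, u, s:
δQ/Q = √((δw/w)² + (-1·δu/u)² + (-2·δs/s)²) = √(0.0138 + 3.04e-05 + 0.0275) = 0.203
Q = 5.02e-05, so δQ = 0.203 × 5.02e-05 = 1.02e-05.

(5.02 ± 1.02) × 10^-5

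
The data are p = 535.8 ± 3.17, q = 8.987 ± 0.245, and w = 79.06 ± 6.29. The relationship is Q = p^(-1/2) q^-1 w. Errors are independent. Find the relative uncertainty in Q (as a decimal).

For a monomial Q ∝ p^(-1/2), q^-1, w, fractional errors add in quadrature:
  (−½·δp/p)² = (-0.5×0.00592)² = 8.75e-06;  (-1·δq/q)² = (-1×0.0273)² = 0.000743;  (1·δw/w)² = (1×0.0796)² = 0.00633
δQ/Q = √(0.00708) = 0.0842

0.0842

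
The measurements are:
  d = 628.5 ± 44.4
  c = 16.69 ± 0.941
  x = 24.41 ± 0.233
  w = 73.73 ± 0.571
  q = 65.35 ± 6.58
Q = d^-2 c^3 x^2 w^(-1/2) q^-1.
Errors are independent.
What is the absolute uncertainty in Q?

0.00304

Products/powers → add relative errors in quadrature, weighted by exponent:
  (-2·δd/d)² = (-2×0.0706)² = 0.0200;  (3·δc/c)² = (3×0.0564)² = 0.0286;  (2·δx/x)² = (2×0.00955)² = 0.000364;  (−½·δw/w)² = (-0.5×0.00774)² = 1.5e-05;  (-1·δq/q)² = (-1×0.101)² = 0.0101
δQ/Q = √(0.0591) = 0.243
Q = 0.01250, so δQ = 0.243 × 0.01250 = 0.00304.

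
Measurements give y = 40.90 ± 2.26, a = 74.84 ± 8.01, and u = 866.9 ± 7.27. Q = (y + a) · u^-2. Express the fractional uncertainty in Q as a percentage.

7.38%

Let w = y + a = 115.7. δw = √(δy² + δa²) = √(5.11 + 64.2) = 8.32, so δw/w = 0.0719.
Q is then a monomial in w, u:
δQ/Q = √((δw/w)² + (-2·δu/u)²) = √(0.00517 + 0.000281) = 0.0738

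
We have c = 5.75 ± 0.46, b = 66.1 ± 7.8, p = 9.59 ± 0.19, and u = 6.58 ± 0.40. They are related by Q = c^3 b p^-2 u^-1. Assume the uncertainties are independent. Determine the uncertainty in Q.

Relative error in a monomial: (δQ/Q)² = Σ (nᵢ · δxᵢ/xᵢ)².
  (3·δc/c)² = (3×0.0800)² = 0.0576;  (1·δb/b)² = (1×0.118)² = 0.0139;  (-2·δp/p)² = (-2×0.0198)² = 0.00157;  (-1·δu/u)² = (-1×0.0608)² = 0.00370
δQ/Q = √(0.0768) = 0.277
Q = 20.8, so δQ = 0.277 × 20.8 = 5.75.

5.75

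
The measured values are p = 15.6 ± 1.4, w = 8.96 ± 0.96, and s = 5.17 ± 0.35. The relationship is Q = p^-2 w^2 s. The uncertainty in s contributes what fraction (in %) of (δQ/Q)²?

(δQ/Q)² = (-2·δp/p)² + (2·δw/w)² + (1·δs/s)²
  p term: (-2×0.0897)² = 0.0322
  w term: (2×0.107)² = 0.0459
  s term: (1×0.0677)² = 0.00458
Total = 0.0827. Share from s = 0.00458/0.0827 = 0.0554.

5.54%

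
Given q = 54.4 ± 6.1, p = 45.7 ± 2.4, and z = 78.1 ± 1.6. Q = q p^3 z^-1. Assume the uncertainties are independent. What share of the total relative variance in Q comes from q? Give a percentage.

33.3%

(δQ/Q)² = (1·δq/q)² + (3·δp/p)² + (-1·δz/z)²
  q term: (1×0.112)² = 0.0126
  p term: (3×0.0525)² = 0.0248
  z term: (-1×0.0205)² = 0.000420
Total = 0.0378. Share from q = 0.0126/0.0378 = 0.333.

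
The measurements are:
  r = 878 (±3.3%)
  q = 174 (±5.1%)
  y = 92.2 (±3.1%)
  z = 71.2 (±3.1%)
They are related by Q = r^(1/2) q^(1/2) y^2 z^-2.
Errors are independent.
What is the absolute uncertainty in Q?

60.8

Since Q is a product/quotient, work with relative uncertainties:
  (½·δr/r)² = (0.5×0.0330)² = 0.000272;  (½·δq/q)² = (0.5×0.0510)² = 0.000650;  (2·δy/y)² = (2×0.0310)² = 0.00384;  (-2·δz/z)² = (-2×0.0310)² = 0.00384
δQ/Q = √(0.00861) = 0.0928
Q = 655, so δQ = 0.0928 × 655 = 60.8.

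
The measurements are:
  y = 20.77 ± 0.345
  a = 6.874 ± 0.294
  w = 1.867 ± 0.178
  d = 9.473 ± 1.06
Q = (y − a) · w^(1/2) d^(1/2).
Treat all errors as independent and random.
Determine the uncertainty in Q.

4.70

Let u = y − a = 13.90. δu = √(δy² + δa²) = √(0.119 + 0.0864) = 0.453, so δu/u = 0.0326.
Q is then a monomial in u, w, d:
δQ/Q = √((δu/u)² + (½·δw/w)² + (½·δd/d)²) = √(0.00106 + 0.00227 + 0.00313) = 0.0804
Q = 58.44, so δQ = 0.0804 × 58.44 = 4.70.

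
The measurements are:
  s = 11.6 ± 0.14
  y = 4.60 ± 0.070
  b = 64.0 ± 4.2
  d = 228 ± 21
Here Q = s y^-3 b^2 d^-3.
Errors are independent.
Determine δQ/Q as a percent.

Since Q is a product/quotient, work with relative uncertainties:
  (1·δs/s)² = (1×0.0121)² = 0.000146;  (-3·δy/y)² = (-3×0.0152)² = 0.00208;  (2·δb/b)² = (2×0.0656)² = 0.0172;  (-3·δd/d)² = (-3×0.0921)² = 0.0764
δQ/Q = √(0.0958) = 0.310

31.0%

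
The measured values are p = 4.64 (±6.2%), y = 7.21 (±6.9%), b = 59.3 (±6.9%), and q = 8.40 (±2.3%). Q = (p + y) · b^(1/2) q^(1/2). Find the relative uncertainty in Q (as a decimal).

Let u = p + y = 11.8. δu = √(δp² + δy²) = √(0.0828 + 0.247) = 0.575, so δu/u = 0.0485.
Q is then a monomial in u, b, q:
δQ/Q = √((δu/u)² + (½·δb/b)² + (½·δq/q)²) = √(0.00235 + 0.00119 + 0.000132) = 0.0606

0.0606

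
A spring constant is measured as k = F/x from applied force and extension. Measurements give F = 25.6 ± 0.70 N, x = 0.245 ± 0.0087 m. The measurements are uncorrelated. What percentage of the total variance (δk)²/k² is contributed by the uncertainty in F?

(δk/k)² = (1·δF/F)² + (-1·δx/x)²
  F term: (1×0.0273)² = 0.000748
  x term: (-1×0.0355)² = 0.00126
Total = 0.00201. Share from F = 0.000748/0.00201 = 0.372.

37.2%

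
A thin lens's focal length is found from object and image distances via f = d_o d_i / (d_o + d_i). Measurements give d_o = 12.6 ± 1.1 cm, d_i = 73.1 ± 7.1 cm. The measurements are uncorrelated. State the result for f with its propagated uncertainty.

∂f/∂d_o = (d_i/(d_o+d_i))² = 0.728;  ∂f/∂d_i = (d_o/(d_o+d_i))² = 0.0216
δf = √((∂f/∂d_o · δd_o)² + (∂f/∂d_i · δd_i)²) = √(0.641 + 0.0236) = 0.815 cm
f = 10.7 cm.

10.7 ± 0.815 cm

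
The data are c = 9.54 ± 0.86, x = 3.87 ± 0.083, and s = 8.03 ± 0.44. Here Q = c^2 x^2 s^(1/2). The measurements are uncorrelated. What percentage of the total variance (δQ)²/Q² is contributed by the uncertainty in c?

92.6%

(δQ/Q)² = (2·δc/c)² + (2·δx/x)² + (½·δs/s)²
  c term: (2×0.0901)² = 0.0325
  x term: (2×0.0214)² = 0.00184
  s term: (0.5×0.0548)² = 0.000751
Total = 0.0351. Share from c = 0.0325/0.0351 = 0.926.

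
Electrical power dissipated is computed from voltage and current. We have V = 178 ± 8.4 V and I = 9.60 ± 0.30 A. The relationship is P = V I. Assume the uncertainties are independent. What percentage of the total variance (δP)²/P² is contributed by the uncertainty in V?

(δP/P)² = (1·δV/V)² + (1·δI/I)²
  V term: (1×0.0472)² = 0.00223
  I term: (1×0.0312)² = 0.000977
Total = 0.00320. Share from V = 0.00223/0.00320 = 0.695.

69.5%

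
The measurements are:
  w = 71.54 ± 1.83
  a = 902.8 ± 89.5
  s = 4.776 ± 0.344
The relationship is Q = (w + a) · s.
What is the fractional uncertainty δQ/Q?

Let u = w + a = 974.3. δu = √(δw² + δa²) = √(3.35 + 8010) = 89.5, so δu/u = 0.0919.
Q is then a monomial in u, s:
δQ/Q = √((δu/u)² + (1·δs/s)²) = √(0.00844 + 0.00519) = 0.117

0.117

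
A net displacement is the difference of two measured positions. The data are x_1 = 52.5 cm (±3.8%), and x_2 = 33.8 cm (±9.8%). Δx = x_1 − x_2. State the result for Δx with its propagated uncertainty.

18.7 ± 3.87 cm

Each term contributes (cᵢ δxᵢ)² to (δΔx)²:
  (δx_1)² = 3.98;  (δx_2)² = 11.0
δΔx = √(15.0) = 3.87 cm
Δx = 18.7 cm.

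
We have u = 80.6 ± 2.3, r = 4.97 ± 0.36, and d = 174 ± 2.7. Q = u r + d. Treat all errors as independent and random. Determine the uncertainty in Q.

31.3

Let p = u·r = 401. δp/p = √((1·δu/u)² + (1·δr/r)²) = √(0.000814 + 0.00525) = 0.0779, so δp = 31.2.
Q = p + d: δQ = √(δp² + δd²) = √(973 + 7.29) = 31.3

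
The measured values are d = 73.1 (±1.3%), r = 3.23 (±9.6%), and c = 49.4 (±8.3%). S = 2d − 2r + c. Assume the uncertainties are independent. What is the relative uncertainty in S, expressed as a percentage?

2.41%

Each term contributes (cᵢ δxᵢ)² to (δS)²:
  (2·δd)² = 3.61;  (2·δr)² = 0.385;  (δc)² = 16.8
δS = √(20.8) = 4.56
S = 189, so δS/S = 4.56/189 = 0.0241.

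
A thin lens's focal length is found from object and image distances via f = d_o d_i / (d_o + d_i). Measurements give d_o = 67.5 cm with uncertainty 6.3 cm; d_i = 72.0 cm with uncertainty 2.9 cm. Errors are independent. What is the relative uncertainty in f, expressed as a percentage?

∂f/∂d_o = (d_i/(d_o+d_i))² = 0.266;  ∂f/∂d_i = (d_o/(d_o+d_i))² = 0.234
δf = √((∂f/∂d_o · δd_o)² + (∂f/∂d_i · δd_i)²) = √(2.82 + 0.461) = 1.81 cm
f = 34.8 cm, so δf/f = 1.81/34.8 = 0.0520.

5.20%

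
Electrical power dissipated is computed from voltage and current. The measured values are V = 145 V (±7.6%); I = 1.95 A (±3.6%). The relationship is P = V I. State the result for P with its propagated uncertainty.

283 ± 23.8 W

Relative error in a monomial: (δP/P)² = Σ (nᵢ · δxᵢ/xᵢ)².
  (1·δV/V)² = (1×0.0760)² = 0.00578;  (1·δI/I)² = (1×0.0360)² = 0.00130
δP/P = √(0.00707) = 0.0841
P = 283 W, so δP = 0.0841 × 283 = 23.8 W.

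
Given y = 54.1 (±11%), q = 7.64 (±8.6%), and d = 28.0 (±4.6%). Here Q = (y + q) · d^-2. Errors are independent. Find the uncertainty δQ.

Let u = y + q = 61.7. δu = √(δy² + δq²) = √(35.4 + 0.432) = 5.99, so δu/u = 0.0970.
Q is then a monomial in u, d:
δQ/Q = √((δu/u)² + (-2·δd/d)²) = √(0.00940 + 0.00846) = 0.134
Q = 0.0788, so δQ = 0.134 × 0.0788 = 0.0105.

0.0105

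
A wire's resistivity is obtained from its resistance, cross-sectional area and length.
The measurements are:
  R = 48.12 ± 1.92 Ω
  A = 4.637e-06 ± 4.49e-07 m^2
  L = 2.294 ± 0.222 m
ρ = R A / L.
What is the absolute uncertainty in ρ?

1.39e-05 Ω·m

ρ is a product of powers, so relative uncertainties combine in quadrature:
  (1·δR/R)² = (1×0.0399)² = 0.00159;  (1·δA/A)² = (1×0.0968)² = 0.00938;  (-1·δL/L)² = (-1×0.0968)² = 0.00937
δρ/ρ = √(0.0203) = 0.143
ρ = 9.727e-05 Ω·m, so δρ = 0.143 × 9.727e-05 = 1.39e-05 Ω·m.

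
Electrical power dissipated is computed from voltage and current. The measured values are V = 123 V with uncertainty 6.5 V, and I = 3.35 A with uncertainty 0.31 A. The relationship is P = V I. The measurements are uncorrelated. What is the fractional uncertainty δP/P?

Products/powers → add relative errors in quadrature, weighted by exponent:
  (1·δV/V)² = (1×0.0528)² = 0.00279;  (1·δI/I)² = (1×0.0925)² = 0.00856
δP/P = √(0.0114) = 0.107

0.107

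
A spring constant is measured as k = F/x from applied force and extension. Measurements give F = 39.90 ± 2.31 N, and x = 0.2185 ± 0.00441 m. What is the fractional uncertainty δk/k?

0.0613

Relative error in a monomial: (δk/k)² = Σ (nᵢ · δxᵢ/xᵢ)².
  (1·δF/F)² = (1×0.0579)² = 0.00335;  (-1·δx/x)² = (-1×0.0202)² = 0.000407
δk/k = √(0.00376) = 0.0613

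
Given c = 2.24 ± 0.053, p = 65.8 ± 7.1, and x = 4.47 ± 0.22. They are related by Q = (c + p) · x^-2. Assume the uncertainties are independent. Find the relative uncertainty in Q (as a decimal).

0.143

Let u = c + p = 68.0. δu = √(δc² + δp²) = √(0.00281 + 50.4) = 7.10, so δu/u = 0.104.
Q is then a monomial in u, x:
δQ/Q = √((δu/u)² + (-2·δx/x)²) = √(0.0109 + 0.00969) = 0.143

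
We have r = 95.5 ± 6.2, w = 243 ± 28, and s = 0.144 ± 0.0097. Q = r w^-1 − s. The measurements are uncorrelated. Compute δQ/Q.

Let p = r·w^-1 = 0.393. δp/p = √((1·δr/r)² + (-1·δw/w)²) = √(0.00421 + 0.0133) = 0.132, so δp = 0.0520.
Q = p − s: δQ = √(δp² + δs²) = √(0.00270 + 9.41e-05) = 0.0529
Q = 0.249, so δQ/Q = 0.0529/0.249 = 0.212.

0.212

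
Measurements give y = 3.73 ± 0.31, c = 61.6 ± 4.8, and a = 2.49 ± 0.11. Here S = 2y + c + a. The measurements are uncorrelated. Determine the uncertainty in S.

Each term contributes (cᵢ δxᵢ)² to (δS)²:
  (2·δy)² = 0.384;  (δc)² = 23.0;  (δa)² = 0.0121
δS = √(23.4) = 4.84

4.84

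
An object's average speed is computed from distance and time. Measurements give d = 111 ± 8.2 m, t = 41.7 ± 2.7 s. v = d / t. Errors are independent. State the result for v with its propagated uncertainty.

2.66 ± 0.261 m/s

Products/powers → add relative errors in quadrature, weighted by exponent:
  (1·δd/d)² = (1×0.0739)² = 0.00546;  (-1·δt/t)² = (-1×0.0647)² = 0.00419
δv/v = √(0.00965) = 0.0982
v = 2.66 m/s, so δv = 0.0982 × 2.66 = 0.261 m/s.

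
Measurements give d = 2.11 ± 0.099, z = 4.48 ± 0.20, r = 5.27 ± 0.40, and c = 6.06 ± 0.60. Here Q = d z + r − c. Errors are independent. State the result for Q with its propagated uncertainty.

8.66 ± 0.946

Let p = d·z = 9.45. δp/p = √((1·δd/d)² + (1·δz/z)²) = √(0.00220 + 0.00199) = 0.0648, so δp = 0.612.
Q = p + r − c: δQ = √(δp² + δr² + δc²) = √(0.375 + 0.160 + 0.360) = 0.946
Q = 8.66.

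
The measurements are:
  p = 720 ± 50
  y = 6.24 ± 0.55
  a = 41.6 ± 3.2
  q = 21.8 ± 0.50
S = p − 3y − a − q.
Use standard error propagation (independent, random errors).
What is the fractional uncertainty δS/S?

Absolute uncertainties add in quadrature for a linear combination:
  (δp)² = 2500;  (3·δy)² = 2.72;  (δa)² = 10.2;  (δq)² = 0.250
δS = √(2510) = 50.1
S = 638, so δS/S = 50.1/638 = 0.0786.

0.0786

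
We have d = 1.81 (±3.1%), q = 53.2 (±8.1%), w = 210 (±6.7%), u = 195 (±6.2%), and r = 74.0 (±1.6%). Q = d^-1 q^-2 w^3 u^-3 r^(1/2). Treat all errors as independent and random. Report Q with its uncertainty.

For a monomial Q ∝ d^-1, q^-2, w^3, u^-3, r^(1/2), fractional errors add in quadrature:
  (-1·δd/d)² = (-1×0.0310)² = 0.000961;  (-2·δq/q)² = (-2×0.0810)² = 0.0262;  (3·δw/w)² = (3×0.0670)² = 0.0404;  (-3·δu/u)² = (-3×0.0620)² = 0.0346;  (½·δr/r)² = (0.5×0.0160)² = 6.4e-05
δQ/Q = √(0.102) = 0.320
Q = 0.00210, so δQ = 0.320 × 0.00210 = 0.000671.

0.00210 ± 0.000671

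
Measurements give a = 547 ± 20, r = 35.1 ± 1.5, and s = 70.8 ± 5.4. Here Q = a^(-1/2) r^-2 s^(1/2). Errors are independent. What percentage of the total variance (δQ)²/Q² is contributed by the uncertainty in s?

16.0%

(δQ/Q)² = (−½·δa/a)² + (-2·δr/r)² + (½·δs/s)²
  a term: (-0.5×0.0366)² = 0.000334
  r term: (-2×0.0427)² = 0.00731
  s term: (0.5×0.0763)² = 0.00145
Total = 0.00909. Share from s = 0.00145/0.00909 = 0.160.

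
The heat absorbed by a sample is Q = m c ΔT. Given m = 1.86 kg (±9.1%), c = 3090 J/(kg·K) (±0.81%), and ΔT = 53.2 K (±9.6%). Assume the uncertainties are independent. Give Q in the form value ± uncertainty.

(3.06 ± 0.405) × 10^5 J

For a monomial Q ∝ m, c, ΔT, fractional errors add in quadrature:
  (1·δm/m)² = (1×0.0910)² = 0.00828;  (1·δc/c)² = (1×0.00810)² = 6.56e-05;  (1·δΔT/ΔT)² = (1×0.0960)² = 0.00922
δQ/Q = √(0.0176) = 0.133
Q = 3.06e+05 J, so δQ = 0.133 × 3.06e+05 = 40500 J.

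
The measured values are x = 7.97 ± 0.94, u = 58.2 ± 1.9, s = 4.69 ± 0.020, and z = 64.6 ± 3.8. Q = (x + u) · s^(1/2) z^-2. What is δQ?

Let w = x + u = 66.2. δw = √(δx² + δu²) = √(0.884 + 3.61) = 2.12, so δw/w = 0.0320.
Q is then a monomial in w, s, z:
δQ/Q = √((δw/w)² + (½·δs/s)² + (-2·δz/z)²) = √(0.00103 + 4.55e-06 + 0.0138) = 0.122
Q = 0.0343, so δQ = 0.122 × 0.0343 = 0.00419.

0.00419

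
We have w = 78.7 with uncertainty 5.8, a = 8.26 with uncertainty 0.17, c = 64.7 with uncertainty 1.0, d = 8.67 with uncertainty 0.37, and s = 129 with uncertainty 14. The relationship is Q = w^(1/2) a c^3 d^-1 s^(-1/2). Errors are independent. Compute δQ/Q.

0.0933

Q is a product of powers, so relative uncertainties combine in quadrature:
  (½·δw/w)² = (0.5×0.0737)² = 0.00136;  (1·δa/a)² = (1×0.0206)² = 0.000424;  (3·δc/c)² = (3×0.0155)² = 0.00215;  (-1·δd/d)² = (-1×0.0427)² = 0.00182;  (−½·δs/s)² = (-0.5×0.109)² = 0.00294
δQ/Q = √(0.00870) = 0.0933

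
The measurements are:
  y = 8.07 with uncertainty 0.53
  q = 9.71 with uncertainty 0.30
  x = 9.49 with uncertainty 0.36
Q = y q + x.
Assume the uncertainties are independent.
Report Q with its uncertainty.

Let p = y·q = 78.4. δp/p = √((1·δy/y)² + (1·δq/q)²) = √(0.00431 + 0.000955) = 0.0726, so δp = 5.69.
Q = p + x: δQ = √(δp² + δx²) = √(32.3 + 0.130) = 5.70
Q = 87.8.

87.8 ± 5.70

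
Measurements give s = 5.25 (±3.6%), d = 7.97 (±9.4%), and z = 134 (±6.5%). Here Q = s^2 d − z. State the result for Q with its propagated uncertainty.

Let p = s^2·d = 220. δp/p = √((2·δs/s)² + (1·δd/d)²) = √(0.00518 + 0.00884) = 0.118, so δp = 26.0.
Q = p − z: δQ = √(δp² + δz²) = √(677 + 75.9) = 27.4
Q = 85.7.

85.7 ± 27.4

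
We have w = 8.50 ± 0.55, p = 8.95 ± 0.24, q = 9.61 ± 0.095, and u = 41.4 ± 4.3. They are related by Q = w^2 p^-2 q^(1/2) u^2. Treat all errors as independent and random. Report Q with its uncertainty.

Products/powers → add relative errors in quadrature, weighted by exponent:
  (2·δw/w)² = (2×0.0647)² = 0.0167;  (-2·δp/p)² = (-2×0.0268)² = 0.00288;  (½·δq/q)² = (0.5×0.00989)² = 2.44e-05;  (2·δu/u)² = (2×0.104)² = 0.0432
δQ/Q = √(0.0628) = 0.251
Q = 4790, so δQ = 0.251 × 4790 = 1200.

4790 ± 1200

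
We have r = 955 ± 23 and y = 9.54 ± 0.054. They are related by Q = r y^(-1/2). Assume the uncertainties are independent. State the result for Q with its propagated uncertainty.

Each factor contributes (exponent × relative error)² to (δQ/Q)²:
  (1·δr/r)² = (1×0.0241)² = 0.000580;  (−½·δy/y)² = (-0.5×0.00566)² = 8.01e-06
δQ/Q = √(0.000588) = 0.0242
Q = 309, so δQ = 0.0242 × 309 = 7.50.

309 ± 7.50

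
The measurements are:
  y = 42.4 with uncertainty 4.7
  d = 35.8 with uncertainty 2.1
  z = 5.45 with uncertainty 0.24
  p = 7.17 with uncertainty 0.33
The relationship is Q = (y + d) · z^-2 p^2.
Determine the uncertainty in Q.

Let u = y + d = 78.2. δu = √(δy² + δd²) = √(22.1 + 4.41) = 5.15, so δu/u = 0.0658.
Q is then a monomial in u, z, p:
δQ/Q = √((δu/u)² + (-2·δz/z)² + (2·δp/p)²) = √(0.00433 + 0.00776 + 0.00847) = 0.143
Q = 135, so δQ = 0.143 × 135 = 19.4.

19.4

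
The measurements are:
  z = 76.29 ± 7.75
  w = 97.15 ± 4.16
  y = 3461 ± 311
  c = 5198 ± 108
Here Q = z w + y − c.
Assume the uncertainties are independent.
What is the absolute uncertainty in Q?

881

Let p = z·w = 7412. δp/p = √((1·δz/z)² + (1·δw/w)²) = √(0.0103 + 0.00183) = 0.110, so δp = 817.
Q = p + y − c: δQ = √(δp² + δy² + δc²) = √(6.68e+05 + 96700 + 11700) = 881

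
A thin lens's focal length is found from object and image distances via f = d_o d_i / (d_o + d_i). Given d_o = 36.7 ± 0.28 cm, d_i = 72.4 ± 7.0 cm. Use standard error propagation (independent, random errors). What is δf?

0.802 cm

∂f/∂d_o = (d_i/(d_o+d_i))² = 0.440;  ∂f/∂d_i = (d_o/(d_o+d_i))² = 0.113
δf = √((∂f/∂d_o · δd_o)² + (∂f/∂d_i · δd_i)²) = √(0.0152 + 0.627) = 0.802 cm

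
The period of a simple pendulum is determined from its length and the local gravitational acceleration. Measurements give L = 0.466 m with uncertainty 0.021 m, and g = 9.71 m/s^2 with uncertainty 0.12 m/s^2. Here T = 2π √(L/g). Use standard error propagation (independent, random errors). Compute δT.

Relative error in a monomial: (δT/T)² = Σ (nᵢ · δxᵢ/xᵢ)².
  (½·δL/L)² = (0.5×0.0451)² = 0.000508;  (−½·δg/g)² = (-0.5×0.0124)² = 3.82e-05
δT/T = √(0.000546) = 0.0234
T = 1.38 s, so δT = 0.0234 × 1.38 = 0.0322 s.

0.0322 s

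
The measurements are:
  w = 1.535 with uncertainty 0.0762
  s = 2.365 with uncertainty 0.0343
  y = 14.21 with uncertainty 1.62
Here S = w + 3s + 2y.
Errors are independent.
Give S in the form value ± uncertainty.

Absolute uncertainties add in quadrature for a linear combination:
  (δw)² = 0.00581;  (3·δs)² = 0.0106;  (2·δy)² = 10.5
δS = √(10.5) = 3.24
S = 37.05.

37.05 ± 3.24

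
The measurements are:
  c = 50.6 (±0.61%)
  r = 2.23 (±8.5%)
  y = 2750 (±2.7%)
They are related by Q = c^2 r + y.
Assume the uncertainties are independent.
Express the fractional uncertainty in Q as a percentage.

5.86%

Let p = c^2·r = 5710. δp/p = √((2·δc/c)² + (1·δr/r)²) = √(0.000149 + 0.00723) = 0.0859, so δp = 490.
Q = p + y: δQ = √(δp² + δy²) = √(2.4e+05 + 5510) = 496
Q = 8460, so δQ/Q = 496/8460 = 0.0586.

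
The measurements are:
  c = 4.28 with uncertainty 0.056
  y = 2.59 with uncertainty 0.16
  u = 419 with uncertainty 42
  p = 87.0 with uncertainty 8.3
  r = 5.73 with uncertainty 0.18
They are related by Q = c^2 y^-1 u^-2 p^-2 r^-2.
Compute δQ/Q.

Each factor contributes (exponent × relative error)² to (δQ/Q)²:
  (2·δc/c)² = (2×0.0131)² = 0.000685;  (-1·δy/y)² = (-1×0.0618)² = 0.00382;  (-2·δu/u)² = (-2×0.100)² = 0.0402;  (-2·δp/p)² = (-2×0.0954)² = 0.0364;  (-2·δr/r)² = (-2×0.0314)² = 0.00395
δQ/Q = √(0.0850) = 0.292

0.292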